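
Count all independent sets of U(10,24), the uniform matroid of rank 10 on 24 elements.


Independent sets of U(10,24) are all subsets of size <= 10.
Count = C(24,0) + C(24,1) + C(24,2) + C(24,3) + C(24,4) + C(24,5) + C(24,6) + C(24,7) + C(24,8) + C(24,9) + C(24,10)
     = 1 + 24 + 276 + 2024 + 10626 + 42504 + 134596 + 346104 + 735471 + 1307504 + 1961256
     = 4540386.

4540386


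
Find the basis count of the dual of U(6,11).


The dual of U(r,n) is U(n-r, n) = U(5,11).
Bases of U(5,11) are all (5)-element subsets.
|B(M*)| = (11 choose 5) = 462.

462


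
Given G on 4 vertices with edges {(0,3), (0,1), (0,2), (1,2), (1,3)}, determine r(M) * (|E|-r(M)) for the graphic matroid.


r(M) = |V| - c = 4 - 1 = 3.
nullity = |E| - r(M) = 5 - 3 = 2.
Product = 3 * 2 = 6.

6


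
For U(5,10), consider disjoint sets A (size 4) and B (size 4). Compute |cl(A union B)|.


|A union B| = 4 + 4 = 8 (disjoint).
In U(5,10), cl(S) = S if |S| < 5, else cl(S) = E.
Since 8 >= 5, cl(A union B) = E.
|cl(A union B)| = 10.

10


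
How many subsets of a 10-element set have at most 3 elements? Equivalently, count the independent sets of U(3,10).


Independent sets of U(3,10) are all subsets of size <= 3.
Count = (10 choose 0) + (10 choose 1) + (10 choose 2) + (10 choose 3)
     = 1 + 10 + 45 + 120
     = 176.

176


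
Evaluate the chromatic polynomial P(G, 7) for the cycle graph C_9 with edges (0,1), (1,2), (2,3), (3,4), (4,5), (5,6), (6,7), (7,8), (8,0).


P(C_9, k) = (k-1)^9 + (-1)^9*(k-1).
P(7) = (6)^9 - 6
= 10077696 - 6 = 10077690.

10077690


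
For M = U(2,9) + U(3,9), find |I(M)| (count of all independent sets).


For a direct sum, |I(M1+M2)| = |I(M1)| * |I(M2)|.
|I(U(2,9))| = sum C(9,k) for k=0..2 = 46.
|I(U(3,9))| = sum C(9,k) for k=0..3 = 130.
Total = 46 * 130 = 5980.

5980


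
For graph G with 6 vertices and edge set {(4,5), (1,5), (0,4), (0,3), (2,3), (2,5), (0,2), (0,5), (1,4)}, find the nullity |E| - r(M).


Cycle rank (nullity) = |E| - r(M) = |E| - (|V| - c).
|E| = 9, |V| = 6, c = 1.
Nullity = 9 - (6 - 1) = 9 - 5 = 4.

4


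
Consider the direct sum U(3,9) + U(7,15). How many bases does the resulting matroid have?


Bases of a direct sum M1 + M2: |B| = |B(M1)| * |B(M2)|.
|B(U(3,9))| = C(9,3) = 84.
|B(U(7,15))| = C(15,7) = 6435.
Total bases = 84 * 6435 = 540540.

540540


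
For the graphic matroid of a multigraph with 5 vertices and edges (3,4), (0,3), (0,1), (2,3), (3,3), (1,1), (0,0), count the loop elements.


In a graphic matroid, a loop is a self-loop edge (u,u) with rank 0.
Examining all 7 edges for self-loops...
Self-loops found: (3,3), (1,1), (0,0)
Number of loops = 3.

3


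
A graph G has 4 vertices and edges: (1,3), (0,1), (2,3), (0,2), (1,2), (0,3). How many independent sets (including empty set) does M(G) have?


An independent set in a graphic matroid is an acyclic edge subset.
G has 4 vertices and 6 edges.
Enumerate all 2^6 = 64 subsets, checking for acyclicity.
Total independent sets = 38.

38


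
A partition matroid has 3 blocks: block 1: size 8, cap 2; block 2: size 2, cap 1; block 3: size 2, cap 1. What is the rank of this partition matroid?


Rank of a partition matroid = sum of min(|Si|, ci) for each block.
= min(8,2) + min(2,1) + min(2,1)
= 2 + 1 + 1
= 4.

4


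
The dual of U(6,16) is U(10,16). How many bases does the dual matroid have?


The dual of U(r,n) is U(n-r, n) = U(10,16).
Bases of U(10,16) are all (10)-element subsets.
|B(M*)| = C(16,10) = 8008.

8008


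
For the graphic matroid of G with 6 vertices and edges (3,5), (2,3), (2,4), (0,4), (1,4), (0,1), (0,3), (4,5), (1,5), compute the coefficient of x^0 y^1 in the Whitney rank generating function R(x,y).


R(x,y) = sum over A in 2^E of x^(r(E)-r(A)) * y^(|A|-r(A)).
G has 6 vertices, 9 edges. r(E) = 5.
Enumerate all 2^9 = 512 subsets.
Count subsets with r(E)-r(A)=0 and |A|-r(A)=1: 72.

72


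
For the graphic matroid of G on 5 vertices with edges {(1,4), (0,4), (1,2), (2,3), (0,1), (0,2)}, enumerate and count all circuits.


A circuit in a graphic matroid = edge set of a simple cycle.
G has 5 vertices and 6 edges.
Enumerating all minimal edge subsets forming cycles...
Total circuits found: 3.

3


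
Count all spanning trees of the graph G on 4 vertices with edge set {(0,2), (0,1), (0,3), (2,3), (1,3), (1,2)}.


By Kirchhoff's matrix tree theorem, the number of spanning trees equals
the determinant of any cofactor of the Laplacian matrix L.
G has 4 vertices and 6 edges.
Computing the (3 x 3) cofactor determinant gives 16.

16


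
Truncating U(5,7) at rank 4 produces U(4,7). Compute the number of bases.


Truncating U(5,7) to rank 4 gives U(4,7).
Bases of U(4,7) are all 4-element subsets of 7 elements.
Number of bases = C(7,4) = 7! / (4! * 3!) = 35.

35


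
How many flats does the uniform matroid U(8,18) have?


Flats of U(8,18): every subset of size < 8 is a flat, plus E itself.
Count = C(18,0) + C(18,1) + C(18,2) + C(18,3) + C(18,4) + C(18,5) + C(18,6) + C(18,7) + 1
     = 1 + 18 + 153 + 816 + 3060 + 8568 + 18564 + 31824 + 1
     = 63005.

63005


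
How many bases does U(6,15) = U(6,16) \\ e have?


Deleting e from U(6,16) gives U(6,15) since n > r.
Bases of U(6,15) = C(15,6) = 15! / (6! * 9!) = 5005.

5005


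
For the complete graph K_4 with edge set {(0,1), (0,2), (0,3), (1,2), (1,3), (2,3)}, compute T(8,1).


T(K_4; x,y) = x^3 + 3x^2 + 4xy + 2x + y^3 + 3y^2 + 2y.
Substituting x=8, y=1:
= 512 + 192 + 32 + 16 + 1 + 3 + 2
= 758.

758


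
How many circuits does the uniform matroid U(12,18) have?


In U(12,18), circuits are the (13)-element subsets.
Any set of 13 elements is dependent, and removing any one element gives
an independent set of size 12, so it is a minimal dependent set.
Number of circuits = C(18,13) = 8568.

8568


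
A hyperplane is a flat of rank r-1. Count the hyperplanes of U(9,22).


Hyperplanes of U(9,22) are flats of rank 8.
In a uniform matroid, these are exactly the (8)-element subsets.
Count = C(22,8) = 319770.

319770


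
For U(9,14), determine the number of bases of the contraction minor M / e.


Contracting e from U(9,14) gives U(8,13).
Bases of U(8,13) = C(13,8) = 13! / (8! * 5!) = 1287.

1287


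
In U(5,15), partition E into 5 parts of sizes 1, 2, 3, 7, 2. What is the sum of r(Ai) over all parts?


r(Ai) = min(|Ai|, 5) for each part.
Sum = min(1,5) + min(2,5) + min(3,5) + min(7,5) + min(2,5)
    = 1 + 2 + 3 + 5 + 2
    = 13.

13


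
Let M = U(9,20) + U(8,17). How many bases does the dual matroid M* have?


(M1+M2)* = M1* + M2*.
M1* = U(11,20), bases: C(20,11) = 167960.
M2* = U(9,17), bases: C(17,9) = 24310.
|B(M*)| = 167960 * 24310 = 4083107600.

4083107600


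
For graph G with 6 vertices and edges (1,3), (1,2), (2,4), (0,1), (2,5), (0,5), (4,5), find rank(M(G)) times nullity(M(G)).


r(M) = |V| - c = 6 - 1 = 5.
nullity = |E| - r(M) = 7 - 5 = 2.
Product = 5 * 2 = 10.

10


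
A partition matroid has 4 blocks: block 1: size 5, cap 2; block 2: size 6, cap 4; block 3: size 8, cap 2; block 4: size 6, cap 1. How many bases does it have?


A basis picks exactly ci elements from block i.
Number of bases = product of C(|Si|, ci).
= C(5,2) * C(6,4) * C(8,2) * C(6,1)
= 10 * 15 * 28 * 6
= 25200.

25200


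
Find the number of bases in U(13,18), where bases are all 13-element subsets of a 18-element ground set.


Bases of U(13,18) are all 13-element subsets of the 18-element ground set.
Number of bases = C(18,13).
C(18,13) = 18! / (13! * 5!) = 8568.

8568


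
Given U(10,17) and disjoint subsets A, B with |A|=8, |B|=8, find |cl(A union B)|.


|A union B| = 8 + 8 = 16 (disjoint).
In U(10,17), cl(S) = S if |S| < 10, else cl(S) = E.
Since 16 >= 10, cl(A union B) = E.
|cl(A union B)| = 17.

17


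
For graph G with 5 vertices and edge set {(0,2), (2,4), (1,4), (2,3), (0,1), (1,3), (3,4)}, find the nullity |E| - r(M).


Cycle rank (nullity) = |E| - r(M) = |E| - (|V| - c).
|E| = 7, |V| = 5, c = 1.
Nullity = 7 - (5 - 1) = 7 - 4 = 3.

3


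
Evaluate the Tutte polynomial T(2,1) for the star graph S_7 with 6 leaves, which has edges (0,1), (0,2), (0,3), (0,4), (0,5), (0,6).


A star on 7 vertices is a tree with 6 edges.
T(x,y) = x^(6) for any tree.
T(2,1) = 2^6 = 64.

64


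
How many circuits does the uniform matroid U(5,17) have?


In U(5,17), circuits are the (6)-element subsets.
Any set of 6 elements is dependent, and removing any one element gives
an independent set of size 5, so it is a minimal dependent set.
Number of circuits = C(17,6) = 12376.

12376


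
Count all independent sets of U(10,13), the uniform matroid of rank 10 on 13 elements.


Independent sets of U(10,13) are all subsets of size <= 10.
Count = C(13,0) + C(13,1) + C(13,2) + C(13,3) + C(13,4) + C(13,5) + C(13,6) + C(13,7) + C(13,8) + C(13,9) + C(13,10)
     = 1 + 13 + 78 + 286 + 715 + 1287 + 1716 + 1716 + 1287 + 715 + 286
     = 8100.

8100


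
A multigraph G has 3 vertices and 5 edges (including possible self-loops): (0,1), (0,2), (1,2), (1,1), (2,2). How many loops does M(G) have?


In a graphic matroid, a loop is a self-loop edge (u,u) with rank 0.
Examining all 5 edges for self-loops...
Self-loops found: (1,1), (2,2)
Number of loops = 2.

2


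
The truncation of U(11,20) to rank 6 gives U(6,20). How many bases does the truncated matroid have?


Truncating U(11,20) to rank 6 gives U(6,20).
Bases of U(6,20) are all 6-element subsets of 20 elements.
Number of bases = (20 choose 6) = 38760.

38760


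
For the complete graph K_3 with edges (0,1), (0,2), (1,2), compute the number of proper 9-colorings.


P(K_3, k) = k(k-1)(k-2)...(k-2).
P(9) = (9) * (8) * (7) = 504.

504


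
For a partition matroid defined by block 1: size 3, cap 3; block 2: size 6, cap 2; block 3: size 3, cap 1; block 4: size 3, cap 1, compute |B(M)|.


A basis picks exactly ci elements from block i.
Number of bases = product of C(|Si|, ci).
= C(3,3) * C(6,2) * C(3,1) * C(3,1)
= 1 * 15 * 3 * 3
= 135.

135


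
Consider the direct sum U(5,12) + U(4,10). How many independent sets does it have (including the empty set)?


For a direct sum, |I(M1+M2)| = |I(M1)| * |I(M2)|.
|I(U(5,12))| = sum C(12,k) for k=0..5 = 1586.
|I(U(4,10))| = sum C(10,k) for k=0..4 = 386.
Total = 1586 * 386 = 612196.

612196


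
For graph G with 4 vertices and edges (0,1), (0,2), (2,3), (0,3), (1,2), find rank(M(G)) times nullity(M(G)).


r(M) = |V| - c = 4 - 1 = 3.
nullity = |E| - r(M) = 5 - 3 = 2.
Product = 3 * 2 = 6.

6


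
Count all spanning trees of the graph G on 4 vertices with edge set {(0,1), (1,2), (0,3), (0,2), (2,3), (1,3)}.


By Kirchhoff's matrix tree theorem, the number of spanning trees equals
the determinant of any cofactor of the Laplacian matrix L.
G has 4 vertices and 6 edges.
Computing the (3 x 3) cofactor determinant gives 16.

16


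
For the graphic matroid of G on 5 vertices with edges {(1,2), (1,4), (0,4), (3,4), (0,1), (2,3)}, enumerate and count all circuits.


A circuit in a graphic matroid = edge set of a simple cycle.
G has 5 vertices and 6 edges.
Enumerating all minimal edge subsets forming cycles...
Total circuits found: 3.

3


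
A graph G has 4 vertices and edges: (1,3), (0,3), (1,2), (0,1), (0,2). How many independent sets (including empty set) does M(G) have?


An independent set in a graphic matroid is an acyclic edge subset.
G has 4 vertices and 5 edges.
Enumerate all 2^5 = 32 subsets, checking for acyclicity.
Total independent sets = 24.

24


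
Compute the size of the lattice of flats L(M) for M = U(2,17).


Flats of U(2,17): every subset of size < 2 is a flat, plus E itself.
Count = C(17,0) + C(17,1) + 1
     = 1 + 17 + 1
     = 19.

19


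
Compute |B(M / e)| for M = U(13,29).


Contracting e from U(13,29) gives U(12,28).
Bases of U(12,28) = C(28,12) = 28! / (12! * 16!) = 30421755.

30421755


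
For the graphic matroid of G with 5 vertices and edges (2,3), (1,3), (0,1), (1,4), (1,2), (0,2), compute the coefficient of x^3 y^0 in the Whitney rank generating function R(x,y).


R(x,y) = sum over A in 2^E of x^(r(E)-r(A)) * y^(|A|-r(A)).
G has 5 vertices, 6 edges. r(E) = 4.
Enumerate all 2^6 = 64 subsets.
Count subsets with r(E)-r(A)=3 and |A|-r(A)=0: 6.

6


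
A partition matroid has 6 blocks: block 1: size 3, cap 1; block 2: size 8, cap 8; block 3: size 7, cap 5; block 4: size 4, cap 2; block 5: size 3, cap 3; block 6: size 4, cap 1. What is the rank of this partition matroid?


Rank of a partition matroid = sum of min(|Si|, ci) for each block.
= min(3,1) + min(8,8) + min(7,5) + min(4,2) + min(3,3) + min(4,1)
= 1 + 8 + 5 + 2 + 3 + 1
= 20.

20


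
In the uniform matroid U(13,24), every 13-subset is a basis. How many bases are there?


Bases of U(13,24) are all 13-element subsets of the 24-element ground set.
Number of bases = C(24,13).
C(24,13) = 2496144.

2496144


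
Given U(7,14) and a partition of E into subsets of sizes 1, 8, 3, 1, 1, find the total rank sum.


r(Ai) = min(|Ai|, 7) for each part.
Sum = min(1,7) + min(8,7) + min(3,7) + min(1,7) + min(1,7)
    = 1 + 7 + 3 + 1 + 1
    = 13.

13


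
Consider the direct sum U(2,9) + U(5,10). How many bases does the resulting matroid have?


Bases of a direct sum M1 + M2: |B| = |B(M1)| * |B(M2)|.
|B(U(2,9))| = C(9,2) = 36.
|B(U(5,10))| = C(10,5) = 252.
Total bases = 36 * 252 = 9072.

9072


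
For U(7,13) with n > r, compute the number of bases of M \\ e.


Deleting e from U(7,13) gives U(7,12) since n > r.
Bases of U(7,12) = C(12,7) = 792.

792


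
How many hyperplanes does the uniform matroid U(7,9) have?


Hyperplanes of U(7,9) are flats of rank 6.
In a uniform matroid, these are exactly the (6)-element subsets.
Count = C(9,6) = 84.

84


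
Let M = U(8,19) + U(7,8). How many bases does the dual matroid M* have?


(M1+M2)* = M1* + M2*.
M1* = U(11,19), bases: C(19,11) = 75582.
M2* = U(1,8), bases: C(8,1) = 8.
|B(M*)| = 75582 * 8 = 604656.

604656


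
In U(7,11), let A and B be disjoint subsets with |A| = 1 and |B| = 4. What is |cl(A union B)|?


|A union B| = 1 + 4 = 5 (disjoint).
In U(7,11), cl(S) = S if |S| < 7, else cl(S) = E.
Since 5 < 7, cl(A union B) = A union B.
|cl(A union B)| = 5.

5


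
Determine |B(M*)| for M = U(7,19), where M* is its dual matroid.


The dual of U(r,n) is U(n-r, n) = U(12,19).
Bases of U(12,19) are all (12)-element subsets.
|B(M*)| = C(19,12) = 19! / (12! * 7!) = 50388.

50388


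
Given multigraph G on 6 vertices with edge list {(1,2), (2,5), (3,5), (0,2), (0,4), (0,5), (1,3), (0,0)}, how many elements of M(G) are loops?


In a graphic matroid, a loop is a self-loop edge (u,u) with rank 0.
Examining all 8 edges for self-loops...
Self-loops found: (0,0)
Number of loops = 1.

1


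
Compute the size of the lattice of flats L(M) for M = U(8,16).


Flats of U(8,16): every subset of size < 8 is a flat, plus E itself.
Count = C(16,0) + C(16,1) + C(16,2) + C(16,3) + C(16,4) + C(16,5) + C(16,6) + C(16,7) + 1
     = 1 + 16 + 120 + 560 + 1820 + 4368 + 8008 + 11440 + 1
     = 26334.

26334


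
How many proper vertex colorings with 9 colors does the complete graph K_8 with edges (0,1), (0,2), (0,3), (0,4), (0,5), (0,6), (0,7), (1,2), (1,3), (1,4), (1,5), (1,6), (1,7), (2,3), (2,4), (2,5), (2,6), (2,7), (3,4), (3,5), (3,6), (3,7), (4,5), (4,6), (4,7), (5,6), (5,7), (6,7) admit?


P(K_8, k) = k(k-1)(k-2)...(k-7).
P(9) = (9) * (8) * (7) * (6) * (5) * (4) * (3) * (2) = 362880.

362880


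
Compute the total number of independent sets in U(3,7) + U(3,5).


For a direct sum, |I(M1+M2)| = |I(M1)| * |I(M2)|.
|I(U(3,7))| = sum C(7,k) for k=0..3 = 64.
|I(U(3,5))| = sum C(5,k) for k=0..3 = 26.
Total = 64 * 26 = 1664.

1664


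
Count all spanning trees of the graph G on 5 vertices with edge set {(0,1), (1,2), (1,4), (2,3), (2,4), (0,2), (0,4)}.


By Kirchhoff's matrix tree theorem, the number of spanning trees equals
the determinant of any cofactor of the Laplacian matrix L.
G has 5 vertices and 7 edges.
Computing the (4 x 4) cofactor determinant gives 16.

16


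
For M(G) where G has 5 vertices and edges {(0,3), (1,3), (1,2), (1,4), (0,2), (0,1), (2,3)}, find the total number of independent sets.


An independent set in a graphic matroid is an acyclic edge subset.
G has 5 vertices and 7 edges.
Enumerate all 2^7 = 128 subsets, checking for acyclicity.
Total independent sets = 76.

76


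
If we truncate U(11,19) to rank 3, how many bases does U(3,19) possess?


Truncating U(11,19) to rank 3 gives U(3,19).
Bases of U(3,19) are all 3-element subsets of 19 elements.
Number of bases = C(19,3) = (19 * 18 * 17) / (1 * 2 * 3) = 969.

969


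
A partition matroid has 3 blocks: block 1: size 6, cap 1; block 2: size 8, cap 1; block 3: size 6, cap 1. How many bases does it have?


A basis picks exactly ci elements from block i.
Number of bases = product of C(|Si|, ci).
= C(6,1) * C(8,1) * C(6,1)
= 6 * 8 * 6
= 288.

288


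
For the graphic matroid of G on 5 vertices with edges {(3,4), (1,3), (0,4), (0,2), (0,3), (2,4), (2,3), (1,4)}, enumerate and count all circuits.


A circuit in a graphic matroid = edge set of a simple cycle.
G has 5 vertices and 8 edges.
Enumerating all minimal edge subsets forming cycles...
Total circuits found: 12.

12


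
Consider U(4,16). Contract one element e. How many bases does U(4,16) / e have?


Contracting e from U(4,16) gives U(3,15).
Bases of U(3,15) = C(15,3) = 15! / (3! * 12!) = 455.

455


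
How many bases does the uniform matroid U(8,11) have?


Bases of U(8,11) are all 8-element subsets of the 11-element ground set.
Number of bases = C(11,8).
C(11,8) = 165.

165


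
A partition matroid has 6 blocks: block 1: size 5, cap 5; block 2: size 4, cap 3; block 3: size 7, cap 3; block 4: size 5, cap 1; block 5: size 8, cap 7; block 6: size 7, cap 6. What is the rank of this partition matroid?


Rank of a partition matroid = sum of min(|Si|, ci) for each block.
= min(5,5) + min(4,3) + min(7,3) + min(5,1) + min(8,7) + min(7,6)
= 5 + 3 + 3 + 1 + 7 + 6
= 25.

25


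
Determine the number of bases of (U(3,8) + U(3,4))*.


(M1+M2)* = M1* + M2*.
M1* = U(5,8), bases: C(8,5) = 56.
M2* = U(1,4), bases: C(4,1) = 4.
|B(M*)| = 56 * 4 = 224.

224


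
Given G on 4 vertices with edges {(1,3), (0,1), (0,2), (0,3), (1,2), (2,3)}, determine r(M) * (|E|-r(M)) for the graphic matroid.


r(M) = |V| - c = 4 - 1 = 3.
nullity = |E| - r(M) = 6 - 3 = 3.
Product = 3 * 3 = 9.

9


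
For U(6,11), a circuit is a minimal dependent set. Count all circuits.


In U(6,11), circuits are the (7)-element subsets.
Any set of 7 elements is dependent, and removing any one element gives
an independent set of size 6, so it is a minimal dependent set.
Number of circuits = C(11,7) = 11! / (7! * 4!) = 330.

330


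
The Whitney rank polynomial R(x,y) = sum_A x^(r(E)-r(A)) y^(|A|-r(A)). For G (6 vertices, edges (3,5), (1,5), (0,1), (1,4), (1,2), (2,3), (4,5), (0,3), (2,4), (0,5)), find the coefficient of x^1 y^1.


R(x,y) = sum over A in 2^E of x^(r(E)-r(A)) * y^(|A|-r(A)).
G has 6 vertices, 10 edges. r(E) = 5.
Enumerate all 2^10 = 1024 subsets.
Count subsets with r(E)-r(A)=1 and |A|-r(A)=1: 119.

119


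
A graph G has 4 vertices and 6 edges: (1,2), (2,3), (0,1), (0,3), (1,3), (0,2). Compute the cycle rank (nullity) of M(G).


Cycle rank (nullity) = |E| - r(M) = |E| - (|V| - c).
|E| = 6, |V| = 4, c = 1.
Nullity = 6 - (4 - 1) = 6 - 3 = 3.

3


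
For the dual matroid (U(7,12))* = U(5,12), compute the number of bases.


The dual of U(r,n) is U(n-r, n) = U(5,12).
Bases of U(5,12) are all (5)-element subsets.
|B(M*)| = (12 choose 5) = 792.

792


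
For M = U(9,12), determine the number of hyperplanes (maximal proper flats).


Hyperplanes of U(9,12) are flats of rank 8.
In a uniform matroid, these are exactly the (8)-element subsets.
Count = (12 choose 8) = 495.

495


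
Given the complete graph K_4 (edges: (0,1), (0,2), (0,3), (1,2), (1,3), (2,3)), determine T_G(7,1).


T(K_4; x,y) = x^3 + 3x^2 + 4xy + 2x + y^3 + 3y^2 + 2y.
Substituting x=7, y=1:
= 343 + 147 + 28 + 14 + 1 + 3 + 2
= 538.

538


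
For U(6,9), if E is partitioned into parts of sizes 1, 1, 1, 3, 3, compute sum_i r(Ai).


r(Ai) = min(|Ai|, 6) for each part.
Sum = min(1,6) + min(1,6) + min(1,6) + min(3,6) + min(3,6)
    = 1 + 1 + 1 + 3 + 3
    = 9.

9


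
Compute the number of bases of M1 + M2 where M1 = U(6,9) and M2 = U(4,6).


Bases of a direct sum M1 + M2: |B| = |B(M1)| * |B(M2)|.
|B(U(6,9))| = C(9,6) = 84.
|B(U(4,6))| = C(6,4) = 15.
Total bases = 84 * 15 = 1260.

1260


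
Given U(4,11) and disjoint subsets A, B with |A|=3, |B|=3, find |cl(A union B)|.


|A union B| = 3 + 3 = 6 (disjoint).
In U(4,11), cl(S) = S if |S| < 4, else cl(S) = E.
Since 6 >= 4, cl(A union B) = E.
|cl(A union B)| = 11.

11


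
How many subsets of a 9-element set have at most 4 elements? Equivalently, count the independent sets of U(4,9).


Independent sets of U(4,9) are all subsets of size <= 4.
Count = (9 choose 0) + (9 choose 1) + (9 choose 2) + (9 choose 3) + (9 choose 4)
     = 1 + 9 + 36 + 84 + 126
     = 256.

256


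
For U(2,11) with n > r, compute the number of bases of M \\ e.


Deleting e from U(2,11) gives U(2,10) since n > r.
Bases of U(2,10) = C(10,2) = 10! / (2! * 8!) = 45.

45


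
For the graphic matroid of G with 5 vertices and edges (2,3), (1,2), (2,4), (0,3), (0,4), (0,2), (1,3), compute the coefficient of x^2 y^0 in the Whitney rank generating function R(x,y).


R(x,y) = sum over A in 2^E of x^(r(E)-r(A)) * y^(|A|-r(A)).
G has 5 vertices, 7 edges. r(E) = 4.
Enumerate all 2^7 = 128 subsets.
Count subsets with r(E)-r(A)=2 and |A|-r(A)=0: 21.

21


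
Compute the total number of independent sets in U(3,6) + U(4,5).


For a direct sum, |I(M1+M2)| = |I(M1)| * |I(M2)|.
|I(U(3,6))| = sum C(6,k) for k=0..3 = 42.
|I(U(4,5))| = sum C(5,k) for k=0..4 = 31.
Total = 42 * 31 = 1302.

1302


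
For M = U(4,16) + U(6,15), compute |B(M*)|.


(M1+M2)* = M1* + M2*.
M1* = U(12,16), bases: C(16,12) = 1820.
M2* = U(9,15), bases: C(15,9) = 5005.
|B(M*)| = 1820 * 5005 = 9109100.

9109100


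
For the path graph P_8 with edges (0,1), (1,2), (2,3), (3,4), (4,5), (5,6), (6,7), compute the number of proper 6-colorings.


P(P_8, k) = k * (k-1)^(7).
P(6) = 6 * 5^7 = 6 * 78125 = 468750.

468750


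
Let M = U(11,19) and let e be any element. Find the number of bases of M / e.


Contracting e from U(11,19) gives U(10,18).
Bases of U(10,18) = C(18,10) = 43758.

43758


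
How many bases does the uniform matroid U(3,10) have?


Bases of U(3,10) are all 3-element subsets of the 10-element ground set.
Number of bases = C(10,3).
C(10,3) = (10 * 9 * 8) / (1 * 2 * 3) = 120.

120


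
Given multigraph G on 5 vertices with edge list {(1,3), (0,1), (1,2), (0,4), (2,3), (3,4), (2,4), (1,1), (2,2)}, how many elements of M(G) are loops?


In a graphic matroid, a loop is a self-loop edge (u,u) with rank 0.
Examining all 9 edges for self-loops...
Self-loops found: (1,1), (2,2)
Number of loops = 2.

2


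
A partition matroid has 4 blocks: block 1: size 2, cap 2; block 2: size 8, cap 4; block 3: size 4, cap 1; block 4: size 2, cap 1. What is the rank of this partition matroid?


Rank of a partition matroid = sum of min(|Si|, ci) for each block.
= min(2,2) + min(8,4) + min(4,1) + min(2,1)
= 2 + 4 + 1 + 1
= 8.

8


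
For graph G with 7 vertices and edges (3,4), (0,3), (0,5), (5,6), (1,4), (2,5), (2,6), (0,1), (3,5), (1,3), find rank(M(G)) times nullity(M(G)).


r(M) = |V| - c = 7 - 1 = 6.
nullity = |E| - r(M) = 10 - 6 = 4.
Product = 6 * 4 = 24.

24


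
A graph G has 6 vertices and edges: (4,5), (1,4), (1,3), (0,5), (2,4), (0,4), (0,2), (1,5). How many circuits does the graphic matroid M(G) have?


A circuit in a graphic matroid = edge set of a simple cycle.
G has 6 vertices and 8 edges.
Enumerating all minimal edge subsets forming cycles...
Total circuits found: 6.

6


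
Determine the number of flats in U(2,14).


Flats of U(2,14): every subset of size < 2 is a flat, plus E itself.
Count = (14 choose 0) + (14 choose 1) + 1
     = 1 + 14 + 1
     = 16.

16


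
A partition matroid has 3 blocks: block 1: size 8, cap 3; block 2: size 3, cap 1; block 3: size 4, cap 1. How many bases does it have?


A basis picks exactly ci elements from block i.
Number of bases = product of C(|Si|, ci).
= C(8,3) * C(3,1) * C(4,1)
= 56 * 3 * 4
= 672.

672


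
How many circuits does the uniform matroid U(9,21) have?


In U(9,21), circuits are the (10)-element subsets.
Any set of 10 elements is dependent, and removing any one element gives
an independent set of size 9, so it is a minimal dependent set.
Number of circuits = C(21,10) = 21! / (10! * 11!) = 352716.

352716


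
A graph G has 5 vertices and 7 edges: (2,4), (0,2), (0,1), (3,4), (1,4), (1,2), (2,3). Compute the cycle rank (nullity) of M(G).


Cycle rank (nullity) = |E| - r(M) = |E| - (|V| - c).
|E| = 7, |V| = 5, c = 1.
Nullity = 7 - (5 - 1) = 7 - 4 = 3.

3


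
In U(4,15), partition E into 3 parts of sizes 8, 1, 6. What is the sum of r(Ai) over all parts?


r(Ai) = min(|Ai|, 4) for each part.
Sum = min(8,4) + min(1,4) + min(6,4)
    = 4 + 1 + 4
    = 9.

9


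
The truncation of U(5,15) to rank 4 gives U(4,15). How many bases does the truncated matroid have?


Truncating U(5,15) to rank 4 gives U(4,15).
Bases of U(4,15) are all 4-element subsets of 15 elements.
Number of bases = C(15,4) = 15! / (4! * 11!) = 1365.

1365


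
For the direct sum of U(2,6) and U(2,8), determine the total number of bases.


Bases of a direct sum M1 + M2: |B| = |B(M1)| * |B(M2)|.
|B(U(2,6))| = C(6,2) = 15.
|B(U(2,8))| = C(8,2) = 28.
Total bases = 15 * 28 = 420.

420


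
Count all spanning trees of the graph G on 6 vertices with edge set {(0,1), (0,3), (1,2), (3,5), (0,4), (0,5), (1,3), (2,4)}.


By Kirchhoff's matrix tree theorem, the number of spanning trees equals
the determinant of any cofactor of the Laplacian matrix L.
G has 6 vertices and 8 edges.
Computing the (5 x 5) cofactor determinant gives 29.

29


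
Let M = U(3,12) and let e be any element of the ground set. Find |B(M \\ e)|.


Deleting e from U(3,12) gives U(3,11) since n > r.
Bases of U(3,11) = C(11,3) = (11 * 10 * 9) / (1 * 2 * 3) = 165.

165


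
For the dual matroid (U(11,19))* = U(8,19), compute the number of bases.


The dual of U(r,n) is U(n-r, n) = U(8,19).
Bases of U(8,19) are all (8)-element subsets.
|B(M*)| = (19 choose 8) = 75582.

75582


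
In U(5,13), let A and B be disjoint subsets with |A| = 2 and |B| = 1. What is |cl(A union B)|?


|A union B| = 2 + 1 = 3 (disjoint).
In U(5,13), cl(S) = S if |S| < 5, else cl(S) = E.
Since 3 < 5, cl(A union B) = A union B.
|cl(A union B)| = 3.

3


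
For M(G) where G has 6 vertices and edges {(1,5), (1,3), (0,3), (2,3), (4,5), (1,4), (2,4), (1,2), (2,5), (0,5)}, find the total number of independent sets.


An independent set in a graphic matroid is an acyclic edge subset.
G has 6 vertices and 10 edges.
Enumerate all 2^10 = 1024 subsets, checking for acyclicity.
Total independent sets = 454.

454


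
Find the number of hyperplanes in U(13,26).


Hyperplanes of U(13,26) are flats of rank 12.
In a uniform matroid, these are exactly the (12)-element subsets.
Count = C(26,12) = 9657700.

9657700


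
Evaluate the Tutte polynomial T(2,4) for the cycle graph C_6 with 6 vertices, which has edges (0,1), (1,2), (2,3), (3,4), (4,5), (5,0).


T(C_6; x,y) = x + x^2 + ... + x^(5) + y.
T(2,4) = 2^1 + 2^2 + 2^3 + 2^4 + 2^5 + 4
= 2 + 4 + 8 + 16 + 32 + 4
= 66.

66


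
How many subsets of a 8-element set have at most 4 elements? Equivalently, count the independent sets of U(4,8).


Independent sets of U(4,8) are all subsets of size <= 4.
Count = (8 choose 0) + (8 choose 1) + (8 choose 2) + (8 choose 3) + (8 choose 4)
     = 1 + 8 + 28 + 56 + 70
     = 163.

163


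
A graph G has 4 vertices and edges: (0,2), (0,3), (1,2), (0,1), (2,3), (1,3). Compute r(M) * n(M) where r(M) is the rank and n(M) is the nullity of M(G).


r(M) = |V| - c = 4 - 1 = 3.
nullity = |E| - r(M) = 6 - 3 = 3.
Product = 3 * 3 = 9.

9


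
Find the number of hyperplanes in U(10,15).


Hyperplanes of U(10,15) are flats of rank 9.
In a uniform matroid, these are exactly the (9)-element subsets.
Count = C(15,9) = 15! / (9! * 6!) = 5005.

5005


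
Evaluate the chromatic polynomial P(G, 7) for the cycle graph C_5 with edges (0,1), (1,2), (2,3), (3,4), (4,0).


P(C_5, k) = (k-1)^5 + (-1)^5*(k-1).
P(7) = (6)^5 - 6
= 7776 - 6 = 7770.

7770


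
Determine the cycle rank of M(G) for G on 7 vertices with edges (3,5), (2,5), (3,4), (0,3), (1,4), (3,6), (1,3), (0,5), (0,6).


Cycle rank (nullity) = |E| - r(M) = |E| - (|V| - c).
|E| = 9, |V| = 7, c = 1.
Nullity = 9 - (7 - 1) = 9 - 6 = 3.

3


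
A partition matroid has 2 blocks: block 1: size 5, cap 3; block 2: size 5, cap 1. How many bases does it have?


A basis picks exactly ci elements from block i.
Number of bases = product of C(|Si|, ci).
= C(5,3) * C(5,1)
= 10 * 5
= 50.

50


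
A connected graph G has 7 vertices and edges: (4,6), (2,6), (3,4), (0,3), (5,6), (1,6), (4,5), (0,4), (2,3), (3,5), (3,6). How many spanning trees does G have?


By Kirchhoff's matrix tree theorem, the number of spanning trees equals
the determinant of any cofactor of the Laplacian matrix L.
G has 7 vertices and 11 edges.
Computing the (6 x 6) cofactor determinant gives 99.

99


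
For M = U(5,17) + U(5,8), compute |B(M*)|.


(M1+M2)* = M1* + M2*.
M1* = U(12,17), bases: C(17,12) = 6188.
M2* = U(3,8), bases: C(8,3) = 56.
|B(M*)| = 6188 * 56 = 346528.

346528


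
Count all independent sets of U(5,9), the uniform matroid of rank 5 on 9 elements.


Independent sets of U(5,9) are all subsets of size <= 5.
Count = C(9,0) + C(9,1) + C(9,2) + C(9,3) + C(9,4) + C(9,5)
     = 1 + 9 + 36 + 84 + 126 + 126
     = 382.

382


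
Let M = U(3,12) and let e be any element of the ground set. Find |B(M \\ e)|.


Deleting e from U(3,12) gives U(3,11) since n > r.
Bases of U(3,11) = C(11,3) = 11! / (3! * 8!) = 165.

165


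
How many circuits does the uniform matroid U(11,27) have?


In U(11,27), circuits are the (12)-element subsets.
Any set of 12 elements is dependent, and removing any one element gives
an independent set of size 11, so it is a minimal dependent set.
Number of circuits = C(27,12) = 27! / (12! * 15!) = 17383860.

17383860


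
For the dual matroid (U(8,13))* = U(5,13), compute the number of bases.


The dual of U(r,n) is U(n-r, n) = U(5,13).
Bases of U(5,13) are all (5)-element subsets.
|B(M*)| = (13 choose 5) = 1287.

1287


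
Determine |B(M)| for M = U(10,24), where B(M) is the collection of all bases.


Bases of U(10,24) are all 10-element subsets of the 24-element ground set.
Number of bases = C(24,10).
C(24,10) = 1961256.

1961256


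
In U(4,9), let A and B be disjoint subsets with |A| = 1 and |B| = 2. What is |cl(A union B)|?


|A union B| = 1 + 2 = 3 (disjoint).
In U(4,9), cl(S) = S if |S| < 4, else cl(S) = E.
Since 3 < 4, cl(A union B) = A union B.
|cl(A union B)| = 3.

3


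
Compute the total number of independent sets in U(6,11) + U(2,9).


For a direct sum, |I(M1+M2)| = |I(M1)| * |I(M2)|.
|I(U(6,11))| = sum C(11,k) for k=0..6 = 1486.
|I(U(2,9))| = sum C(9,k) for k=0..2 = 46.
Total = 1486 * 46 = 68356.

68356


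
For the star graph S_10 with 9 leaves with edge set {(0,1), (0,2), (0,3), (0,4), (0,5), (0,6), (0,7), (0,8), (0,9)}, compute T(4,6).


A star on 10 vertices is a tree with 9 edges.
T(x,y) = x^(9) for any tree.
T(4,6) = 4^9 = 262144.

262144


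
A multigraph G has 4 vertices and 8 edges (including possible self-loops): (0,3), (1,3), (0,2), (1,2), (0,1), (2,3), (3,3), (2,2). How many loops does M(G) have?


In a graphic matroid, a loop is a self-loop edge (u,u) with rank 0.
Examining all 8 edges for self-loops...
Self-loops found: (3,3), (2,2)
Number of loops = 2.

2


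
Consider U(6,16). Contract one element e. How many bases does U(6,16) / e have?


Contracting e from U(6,16) gives U(5,15).
Bases of U(5,15) = C(15,5) = 15! / (5! * 10!) = 3003.

3003


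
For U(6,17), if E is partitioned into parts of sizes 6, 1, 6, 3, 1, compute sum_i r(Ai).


r(Ai) = min(|Ai|, 6) for each part.
Sum = min(6,6) + min(1,6) + min(6,6) + min(3,6) + min(1,6)
    = 6 + 1 + 6 + 3 + 1
    = 17.

17


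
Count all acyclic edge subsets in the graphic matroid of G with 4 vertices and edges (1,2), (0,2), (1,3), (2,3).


An independent set in a graphic matroid is an acyclic edge subset.
G has 4 vertices and 4 edges.
Enumerate all 2^4 = 16 subsets, checking for acyclicity.
Total independent sets = 14.

14


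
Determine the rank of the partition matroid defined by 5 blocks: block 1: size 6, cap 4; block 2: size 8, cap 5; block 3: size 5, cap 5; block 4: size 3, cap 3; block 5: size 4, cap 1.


Rank of a partition matroid = sum of min(|Si|, ci) for each block.
= min(6,4) + min(8,5) + min(5,5) + min(3,3) + min(4,1)
= 4 + 5 + 5 + 3 + 1
= 18.

18


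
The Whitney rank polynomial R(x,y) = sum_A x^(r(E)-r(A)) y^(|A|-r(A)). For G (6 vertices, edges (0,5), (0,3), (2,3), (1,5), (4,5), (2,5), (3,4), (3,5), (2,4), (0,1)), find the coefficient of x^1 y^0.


R(x,y) = sum over A in 2^E of x^(r(E)-r(A)) * y^(|A|-r(A)).
G has 6 vertices, 10 edges. r(E) = 5.
Enumerate all 2^10 = 1024 subsets.
Count subsets with r(E)-r(A)=1 and |A|-r(A)=0: 162.

162


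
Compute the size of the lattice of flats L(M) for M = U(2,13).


Flats of U(2,13): every subset of size < 2 is a flat, plus E itself.
Count = (13 choose 0) + (13 choose 1) + 1
     = 1 + 13 + 1
     = 15.

15


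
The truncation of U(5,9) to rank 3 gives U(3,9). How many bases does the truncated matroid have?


Truncating U(5,9) to rank 3 gives U(3,9).
Bases of U(3,9) are all 3-element subsets of 9 elements.
Number of bases = (9 choose 3) = 84.

84


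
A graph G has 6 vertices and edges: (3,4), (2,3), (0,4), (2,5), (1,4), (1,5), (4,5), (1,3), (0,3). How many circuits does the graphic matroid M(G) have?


A circuit in a graphic matroid = edge set of a simple cycle.
G has 6 vertices and 9 edges.
Enumerating all minimal edge subsets forming cycles...
Total circuits found: 12.

12


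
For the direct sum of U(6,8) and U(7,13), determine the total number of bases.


Bases of a direct sum M1 + M2: |B| = |B(M1)| * |B(M2)|.
|B(U(6,8))| = C(8,6) = 28.
|B(U(7,13))| = C(13,7) = 1716.
Total bases = 28 * 1716 = 48048.

48048


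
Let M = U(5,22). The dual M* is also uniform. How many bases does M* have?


The dual of U(r,n) is U(n-r, n) = U(17,22).
Bases of U(17,22) are all (17)-element subsets.
|B(M*)| = C(22,17) = 26334.

26334


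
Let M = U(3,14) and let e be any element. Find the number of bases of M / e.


Contracting e from U(3,14) gives U(2,13).
Bases of U(2,13) = (13 choose 2) = 78.

78


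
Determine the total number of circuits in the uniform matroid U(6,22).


In U(6,22), circuits are the (7)-element subsets.
Any set of 7 elements is dependent, and removing any one element gives
an independent set of size 6, so it is a minimal dependent set.
Number of circuits = C(22,7) = 22! / (7! * 15!) = 170544.

170544


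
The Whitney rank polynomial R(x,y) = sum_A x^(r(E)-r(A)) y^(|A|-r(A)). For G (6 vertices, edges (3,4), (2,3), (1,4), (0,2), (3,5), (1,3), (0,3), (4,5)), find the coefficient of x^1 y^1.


R(x,y) = sum over A in 2^E of x^(r(E)-r(A)) * y^(|A|-r(A)).
G has 6 vertices, 8 edges. r(E) = 5.
Enumerate all 2^8 = 256 subsets.
Count subsets with r(E)-r(A)=1 and |A|-r(A)=1: 31.

31


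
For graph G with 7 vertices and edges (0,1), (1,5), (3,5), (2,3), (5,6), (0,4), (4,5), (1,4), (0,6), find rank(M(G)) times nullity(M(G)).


r(M) = |V| - c = 7 - 1 = 6.
nullity = |E| - r(M) = 9 - 6 = 3.
Product = 6 * 3 = 18.

18


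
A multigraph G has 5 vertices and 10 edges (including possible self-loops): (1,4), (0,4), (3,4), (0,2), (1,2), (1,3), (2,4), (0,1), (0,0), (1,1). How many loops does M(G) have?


In a graphic matroid, a loop is a self-loop edge (u,u) with rank 0.
Examining all 10 edges for self-loops...
Self-loops found: (0,0), (1,1)
Number of loops = 2.

2


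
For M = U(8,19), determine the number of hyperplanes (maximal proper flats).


Hyperplanes of U(8,19) are flats of rank 7.
In a uniform matroid, these are exactly the (7)-element subsets.
Count = C(19,7) = 50388.

50388


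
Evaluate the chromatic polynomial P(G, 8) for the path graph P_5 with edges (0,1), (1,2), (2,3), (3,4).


P(P_5, k) = k * (k-1)^(4).
P(8) = 8 * 7^4 = 8 * 2401 = 19208.

19208


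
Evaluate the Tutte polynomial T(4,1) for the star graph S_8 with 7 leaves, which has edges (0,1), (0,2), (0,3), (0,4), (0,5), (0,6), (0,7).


A star on 8 vertices is a tree with 7 edges.
T(x,y) = x^(7) for any tree.
T(4,1) = 4^7 = 16384.

16384


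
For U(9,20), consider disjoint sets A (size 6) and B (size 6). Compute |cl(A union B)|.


|A union B| = 6 + 6 = 12 (disjoint).
In U(9,20), cl(S) = S if |S| < 9, else cl(S) = E.
Since 12 >= 9, cl(A union B) = E.
|cl(A union B)| = 20.

20


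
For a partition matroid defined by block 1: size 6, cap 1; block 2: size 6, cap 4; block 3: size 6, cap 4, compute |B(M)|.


A basis picks exactly ci elements from block i.
Number of bases = product of C(|Si|, ci).
= C(6,1) * C(6,4) * C(6,4)
= 6 * 15 * 15
= 1350.

1350


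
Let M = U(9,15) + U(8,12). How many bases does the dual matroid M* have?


(M1+M2)* = M1* + M2*.
M1* = U(6,15), bases: C(15,6) = 5005.
M2* = U(4,12), bases: C(12,4) = 495.
|B(M*)| = 5005 * 495 = 2477475.

2477475


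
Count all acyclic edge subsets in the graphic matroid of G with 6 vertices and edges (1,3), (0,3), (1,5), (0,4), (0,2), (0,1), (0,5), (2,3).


An independent set in a graphic matroid is an acyclic edge subset.
G has 6 vertices and 8 edges.
Enumerate all 2^8 = 256 subsets, checking for acyclicity.
Total independent sets = 164.

164


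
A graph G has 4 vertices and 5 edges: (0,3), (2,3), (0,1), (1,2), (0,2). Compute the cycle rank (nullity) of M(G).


Cycle rank (nullity) = |E| - r(M) = |E| - (|V| - c).
|E| = 5, |V| = 4, c = 1.
Nullity = 5 - (4 - 1) = 5 - 3 = 2.

2


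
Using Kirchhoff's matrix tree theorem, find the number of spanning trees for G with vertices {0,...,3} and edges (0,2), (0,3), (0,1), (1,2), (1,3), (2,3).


By Kirchhoff's matrix tree theorem, the number of spanning trees equals
the determinant of any cofactor of the Laplacian matrix L.
G has 4 vertices and 6 edges.
Computing the (3 x 3) cofactor determinant gives 16.

16


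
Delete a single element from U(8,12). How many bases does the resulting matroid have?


Deleting e from U(8,12) gives U(8,11) since n > r.
Bases of U(8,11) = C(11,8) = 165.

165


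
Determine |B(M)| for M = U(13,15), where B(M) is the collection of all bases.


Bases of U(13,15) are all 13-element subsets of the 15-element ground set.
Number of bases = C(15,13).
C(15,13) = 15! / (13! * 2!) = 105.

105


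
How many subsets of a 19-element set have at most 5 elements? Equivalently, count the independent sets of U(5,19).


Independent sets of U(5,19) are all subsets of size <= 5.
Count = (19 choose 0) + (19 choose 1) + (19 choose 2) + (19 choose 3) + (19 choose 4) + (19 choose 5)
     = 1 + 19 + 171 + 969 + 3876 + 11628
     = 16664.

16664


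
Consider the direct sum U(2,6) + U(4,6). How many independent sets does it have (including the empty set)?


For a direct sum, |I(M1+M2)| = |I(M1)| * |I(M2)|.
|I(U(2,6))| = sum C(6,k) for k=0..2 = 22.
|I(U(4,6))| = sum C(6,k) for k=0..4 = 57.
Total = 22 * 57 = 1254.

1254


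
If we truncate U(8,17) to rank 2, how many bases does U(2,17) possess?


Truncating U(8,17) to rank 2 gives U(2,17).
Bases of U(2,17) are all 2-element subsets of 17 elements.
Number of bases = C(17,2) = (17 * 16) / (1 * 2) = 136.

136
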